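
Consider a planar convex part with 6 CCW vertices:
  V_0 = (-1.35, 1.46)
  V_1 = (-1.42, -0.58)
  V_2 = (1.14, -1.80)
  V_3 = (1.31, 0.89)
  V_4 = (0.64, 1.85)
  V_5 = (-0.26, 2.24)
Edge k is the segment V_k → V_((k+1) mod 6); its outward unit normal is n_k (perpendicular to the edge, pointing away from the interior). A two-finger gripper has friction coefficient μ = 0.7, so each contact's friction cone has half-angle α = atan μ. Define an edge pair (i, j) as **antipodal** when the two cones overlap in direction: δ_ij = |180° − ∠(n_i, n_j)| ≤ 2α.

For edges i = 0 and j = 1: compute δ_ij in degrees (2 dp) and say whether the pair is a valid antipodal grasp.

δ = 113.52°, invalid

α = atan 0.7 = 34.99°;  2α = 69.98°
edge 0: e_0 = (-0.07, -2.04);  n_0 = (-0.9994, +0.0343)
edge 1: e_1 = (+2.56, -1.22);  n_1 = (-0.4302, -0.9027)
∠(n_0, n_1) = 66.48°
δ = |180° − 66.48°| = 113.52°
113.52° > 2α = 69.98°  →  invalid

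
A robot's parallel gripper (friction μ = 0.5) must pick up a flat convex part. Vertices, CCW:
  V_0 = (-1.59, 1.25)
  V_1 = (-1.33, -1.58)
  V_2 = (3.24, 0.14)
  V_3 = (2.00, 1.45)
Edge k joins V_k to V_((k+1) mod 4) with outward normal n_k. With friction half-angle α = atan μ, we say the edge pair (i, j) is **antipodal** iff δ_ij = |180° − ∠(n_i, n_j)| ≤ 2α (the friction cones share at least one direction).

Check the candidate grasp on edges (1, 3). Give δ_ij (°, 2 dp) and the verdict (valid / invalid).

δ = 17.44°, valid

α = atan 0.5 = 26.57°;  2α = 53.13°
edge 1: e_1 = (+4.57, +1.72);  n_1 = (+0.3522, -0.9359)
edge 3: e_3 = (-3.59, -0.20);  n_3 = (-0.0556, +0.9985)
∠(n_1, n_3) = 162.56°
δ = |180° − 162.56°| = 17.44°
17.44° ≤ 2α = 53.13°  →  valid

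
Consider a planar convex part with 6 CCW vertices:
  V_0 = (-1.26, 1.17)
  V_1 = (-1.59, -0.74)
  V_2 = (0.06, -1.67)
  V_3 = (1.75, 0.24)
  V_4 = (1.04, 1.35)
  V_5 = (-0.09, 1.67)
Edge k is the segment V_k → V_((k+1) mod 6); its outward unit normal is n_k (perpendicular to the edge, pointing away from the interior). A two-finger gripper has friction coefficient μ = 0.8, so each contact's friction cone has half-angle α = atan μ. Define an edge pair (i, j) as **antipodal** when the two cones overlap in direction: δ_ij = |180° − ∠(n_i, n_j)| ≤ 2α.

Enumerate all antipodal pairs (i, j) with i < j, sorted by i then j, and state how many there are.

count = 7; pairs: (0,2), (0,3), (1,3), (1,4), (1,5), (2,4), (2,5)

α = atan 0.8 = 38.66°;  2α = 77.32°
n_0 = (-0.9854, +0.1703)
n_1 = (-0.4910, -0.8712)
n_2 = (+0.7489, -0.6627)
n_3 = (+0.8424, +0.5388)
n_4 = (+0.2725, +0.9622)
n_5 = (-0.3930, +0.9196)
  (0,1): δ = 109.60°  ·
  (0,2): δ = 31.70°  ✓
  (0,3): δ = 42.41°  ✓
  (0,4): δ = 83.99°  ·
  (0,5): δ = 122.94°  ·
  (1,2): δ = 102.10°  ·
  (1,3): δ = 27.99°  ✓
  (1,4): δ = 13.60°  ✓
  (1,5): δ = 52.55°  ✓
  (2,3): δ = 105.89°  ·
  (2,4): δ = 64.31°  ✓
  (2,5): δ = 25.36°  ✓
  (3,4): δ = 138.42°  ·
  (3,5): δ = 99.47°  ·
  (4,5): δ = 141.05°  ·
antipodal pairs: 7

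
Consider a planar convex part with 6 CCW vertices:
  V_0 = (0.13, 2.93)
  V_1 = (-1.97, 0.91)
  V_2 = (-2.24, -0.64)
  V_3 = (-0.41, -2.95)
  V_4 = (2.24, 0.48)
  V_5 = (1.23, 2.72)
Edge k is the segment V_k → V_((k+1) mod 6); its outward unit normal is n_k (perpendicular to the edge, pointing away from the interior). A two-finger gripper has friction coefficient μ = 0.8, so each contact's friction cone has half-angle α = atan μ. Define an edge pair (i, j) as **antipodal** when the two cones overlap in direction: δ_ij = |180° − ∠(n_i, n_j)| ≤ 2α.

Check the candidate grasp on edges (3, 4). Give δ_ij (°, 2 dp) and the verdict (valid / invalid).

δ = 118.04°, invalid

α = atan 0.8 = 38.66°;  2α = 77.32°
edge 3: e_3 = (+2.65, +3.43);  n_3 = (+0.7913, -0.6114)
edge 4: e_4 = (-1.01, +2.24);  n_4 = (+0.9116, +0.4110)
∠(n_3, n_4) = 61.96°
δ = |180° − 61.96°| = 118.04°
118.04° > 2α = 77.32°  →  invalid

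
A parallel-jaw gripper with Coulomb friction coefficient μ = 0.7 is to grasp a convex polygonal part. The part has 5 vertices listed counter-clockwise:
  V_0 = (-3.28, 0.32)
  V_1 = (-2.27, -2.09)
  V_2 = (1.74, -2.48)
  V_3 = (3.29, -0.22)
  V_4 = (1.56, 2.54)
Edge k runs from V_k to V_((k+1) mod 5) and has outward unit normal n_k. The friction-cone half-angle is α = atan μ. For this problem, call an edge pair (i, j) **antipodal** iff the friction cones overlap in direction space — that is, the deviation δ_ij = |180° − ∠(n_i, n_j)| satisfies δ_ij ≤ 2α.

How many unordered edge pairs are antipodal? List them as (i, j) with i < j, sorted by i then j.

count = 5; pairs: (0,2), (0,3), (1,3), (1,4), (2,4)

α = atan 0.7 = 34.99°;  2α = 69.98°
n_0 = (-0.9223, -0.3865)
n_1 = (-0.0968, -0.9953)
n_2 = (+0.8247, -0.5656)
n_3 = (+0.8473, +0.5311)
n_4 = (-0.4169, +0.9089)
  (0,1): δ = 118.29°  ·
  (0,2): δ = 57.18°  ✓
  (0,3): δ = 9.34°  ✓
  (0,4): δ = 91.90°  ·
  (1,2): δ = 118.89°  ·
  (1,3): δ = 52.37°  ✓
  (1,4): δ = 30.19°  ✓
  (2,3): δ = 113.48°  ·
  (2,4): δ = 30.92°  ✓
  (3,4): δ = 97.44°  ·
antipodal pairs: 5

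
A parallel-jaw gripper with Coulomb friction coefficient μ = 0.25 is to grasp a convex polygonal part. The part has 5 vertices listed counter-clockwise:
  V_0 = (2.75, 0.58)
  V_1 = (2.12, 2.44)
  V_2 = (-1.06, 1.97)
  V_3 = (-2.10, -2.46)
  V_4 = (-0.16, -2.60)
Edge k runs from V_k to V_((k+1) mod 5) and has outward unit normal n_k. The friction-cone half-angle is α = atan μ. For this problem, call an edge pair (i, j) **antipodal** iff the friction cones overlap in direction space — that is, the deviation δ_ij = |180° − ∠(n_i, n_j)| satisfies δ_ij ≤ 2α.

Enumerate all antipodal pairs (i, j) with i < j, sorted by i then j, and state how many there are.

α = atan 0.25 = 14.04°;  2α = 28.07°
n_0 = (+0.9471, +0.3208)
n_1 = (-0.1462, +0.9893)
n_2 = (-0.9735, +0.2285)
n_3 = (-0.0720, -0.9974)
n_4 = (+0.7377, -0.6751)
  (0,1): δ = 100.30°  ·
  (0,2): δ = 31.92°  ·
  (0,3): δ = 67.16°  ·
  (0,4): δ = 118.83°  ·
  (1,2): δ = 111.62°  ·
  (1,3): δ = 12.53°  ✓
  (1,4): δ = 39.13°  ·
  (2,3): δ = 80.92°  ·
  (2,4): δ = 29.25°  ·
  (3,4): δ = 128.33°  ·
antipodal pairs: 1

count = 1; pairs: (1,3)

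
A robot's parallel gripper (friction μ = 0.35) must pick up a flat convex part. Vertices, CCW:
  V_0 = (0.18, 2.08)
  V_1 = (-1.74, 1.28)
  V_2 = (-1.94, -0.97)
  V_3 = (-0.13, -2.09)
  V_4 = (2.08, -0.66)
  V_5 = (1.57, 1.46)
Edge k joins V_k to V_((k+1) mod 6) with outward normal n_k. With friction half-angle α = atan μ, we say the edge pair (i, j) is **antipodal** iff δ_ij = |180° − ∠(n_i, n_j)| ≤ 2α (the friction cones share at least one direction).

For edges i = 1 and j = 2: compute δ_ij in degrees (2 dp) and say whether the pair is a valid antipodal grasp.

δ = 116.67°, invalid

α = atan 0.35 = 19.29°;  2α = 38.58°
edge 1: e_1 = (-0.20, -2.25);  n_1 = (-0.9961, +0.0885)
edge 2: e_2 = (+1.81, -1.12);  n_2 = (-0.5262, -0.8504)
∠(n_1, n_2) = 63.33°
δ = |180° − 63.33°| = 116.67°
116.67° > 2α = 38.58°  →  invalid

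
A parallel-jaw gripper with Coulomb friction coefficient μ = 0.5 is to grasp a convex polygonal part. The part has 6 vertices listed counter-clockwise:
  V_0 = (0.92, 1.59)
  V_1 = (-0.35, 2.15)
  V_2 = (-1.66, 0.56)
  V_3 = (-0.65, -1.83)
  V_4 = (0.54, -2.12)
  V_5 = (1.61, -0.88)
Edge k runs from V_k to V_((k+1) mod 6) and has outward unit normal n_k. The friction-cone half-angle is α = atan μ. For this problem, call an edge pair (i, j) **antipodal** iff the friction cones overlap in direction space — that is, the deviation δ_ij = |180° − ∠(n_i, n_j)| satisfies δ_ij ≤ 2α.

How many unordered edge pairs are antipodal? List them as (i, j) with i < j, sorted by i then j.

count = 4; pairs: (0,2), (0,3), (1,4), (2,5)

α = atan 0.5 = 26.57°;  2α = 53.13°
n_0 = (+0.4035, +0.9150)
n_1 = (-0.7718, +0.6359)
n_2 = (-0.9211, -0.3893)
n_3 = (-0.2368, -0.9716)
n_4 = (+0.7571, -0.6533)
n_5 = (+0.9631, +0.2691)
  (0,1): δ = 105.69°  ·
  (0,2): δ = 43.30°  ✓
  (0,3): δ = 10.10°  ✓
  (0,4): δ = 73.00°  ·
  (0,5): δ = 129.40°  ·
  (1,2): δ = 117.61°  ·
  (1,3): δ = 64.21°  ·
  (1,4): δ = 1.31°  ✓
  (1,5): δ = 55.09°  ·
  (2,3): δ = 126.60°  ·
  (2,4): δ = 63.70°  ·
  (2,5): δ = 7.30°  ✓
  (3,4): δ = 117.10°  ·
  (3,5): δ = 60.70°  ·
  (4,5): δ = 123.60°  ·
antipodal pairs: 4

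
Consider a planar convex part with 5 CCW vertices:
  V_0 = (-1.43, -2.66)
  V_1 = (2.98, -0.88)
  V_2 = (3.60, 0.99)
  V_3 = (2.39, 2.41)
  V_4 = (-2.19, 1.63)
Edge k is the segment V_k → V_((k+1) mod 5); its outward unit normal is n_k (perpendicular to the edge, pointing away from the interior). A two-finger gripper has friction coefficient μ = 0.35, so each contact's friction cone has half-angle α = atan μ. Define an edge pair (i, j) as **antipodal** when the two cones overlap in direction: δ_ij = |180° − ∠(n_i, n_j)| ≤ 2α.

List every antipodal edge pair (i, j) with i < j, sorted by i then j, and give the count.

count = 3; pairs: (0,3), (1,4), (2,4)

α = atan 0.35 = 19.29°;  2α = 38.58°
n_0 = (+0.3743, -0.9273)
n_1 = (+0.9492, -0.3147)
n_2 = (+0.7611, +0.6486)
n_3 = (-0.1679, +0.9858)
n_4 = (-0.9847, -0.1744)
  (0,1): δ = 130.32°  ·
  (0,2): δ = 71.55°  ·
  (0,3): δ = 12.32°  ✓
  (0,4): δ = 78.07°  ·
  (1,2): δ = 121.22°  ·
  (1,3): δ = 61.99°  ·
  (1,4): δ = 28.39°  ✓
  (2,3): δ = 120.77°  ·
  (2,4): δ = 30.39°  ✓
  (3,4): δ = 89.62°  ·
antipodal pairs: 3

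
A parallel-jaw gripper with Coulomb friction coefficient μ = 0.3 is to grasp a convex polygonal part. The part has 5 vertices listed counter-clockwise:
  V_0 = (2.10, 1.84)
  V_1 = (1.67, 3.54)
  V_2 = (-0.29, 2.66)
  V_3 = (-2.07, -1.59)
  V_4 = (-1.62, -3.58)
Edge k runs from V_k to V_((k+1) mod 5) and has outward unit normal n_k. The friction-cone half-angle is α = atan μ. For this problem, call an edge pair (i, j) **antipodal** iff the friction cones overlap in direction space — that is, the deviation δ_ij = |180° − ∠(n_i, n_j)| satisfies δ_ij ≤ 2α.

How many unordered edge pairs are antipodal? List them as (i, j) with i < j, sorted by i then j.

α = atan 0.3 = 16.70°;  2α = 33.40°
n_0 = (+0.9695, +0.2452)
n_1 = (-0.4096, +0.9123)
n_2 = (-0.9224, +0.3863)
n_3 = (-0.9754, -0.2206)
n_4 = (+0.8245, -0.5659)
  (0,1): δ = 80.02°  ·
  (0,2): δ = 36.92°  ·
  (0,3): δ = 1.45°  ✓
  (0,4): δ = 131.34°  ·
  (1,2): δ = 136.90°  ·
  (1,3): δ = 101.44°  ·
  (1,4): δ = 31.36°  ✓
  (2,3): δ = 144.53°  ·
  (2,4): δ = 11.74°  ✓
  (3,4): δ = 47.21°  ·
antipodal pairs: 3

count = 3; pairs: (0,3), (1,4), (2,4)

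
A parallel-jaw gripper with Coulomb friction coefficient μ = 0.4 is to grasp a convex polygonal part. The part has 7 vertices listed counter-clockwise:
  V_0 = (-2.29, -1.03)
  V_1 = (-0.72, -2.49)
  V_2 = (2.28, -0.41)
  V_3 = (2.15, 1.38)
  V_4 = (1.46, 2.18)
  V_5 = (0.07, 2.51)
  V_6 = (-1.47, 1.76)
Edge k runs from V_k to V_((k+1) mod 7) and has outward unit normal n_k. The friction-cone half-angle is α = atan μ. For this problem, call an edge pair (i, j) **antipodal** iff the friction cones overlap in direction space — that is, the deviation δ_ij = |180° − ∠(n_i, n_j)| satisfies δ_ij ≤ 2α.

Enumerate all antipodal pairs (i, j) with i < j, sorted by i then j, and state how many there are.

count = 6; pairs: (0,2), (0,3), (0,4), (1,5), (1,6), (2,6)

α = atan 0.4 = 21.80°;  2α = 43.60°
n_0 = (-0.6810, -0.7323)
n_1 = (+0.5698, -0.8218)
n_2 = (+0.9974, +0.0724)
n_3 = (+0.7572, +0.6531)
n_4 = (+0.2310, +0.9730)
n_5 = (-0.4378, +0.8990)
n_6 = (-0.9594, +0.2820)
  (0,1): δ = 102.34°  ·
  (0,2): δ = 42.93°  ✓
  (0,3): δ = 6.30°  ✓
  (0,4): δ = 29.57°  ✓
  (0,5): δ = 68.89°  ·
  (0,6): δ = 116.54°  ·
  (1,2): δ = 120.58°  ·
  (1,3): δ = 83.96°  ·
  (1,4): δ = 48.09°  ·
  (1,5): δ = 8.77°  ✓
  (1,6): δ = 38.89°  ✓
  (2,3): δ = 143.38°  ·
  (2,4): δ = 107.51°  ·
  (2,5): δ = 68.19°  ·
  (2,6): δ = 20.53°  ✓
  (3,4): δ = 144.13°  ·
  (3,5): δ = 104.81°  ·
  (3,6): δ = 57.16°  ·
  (4,5): δ = 140.68°  ·
  (4,6): δ = 93.02°  ·
  (5,6): δ = 132.35°  ·
antipodal pairs: 6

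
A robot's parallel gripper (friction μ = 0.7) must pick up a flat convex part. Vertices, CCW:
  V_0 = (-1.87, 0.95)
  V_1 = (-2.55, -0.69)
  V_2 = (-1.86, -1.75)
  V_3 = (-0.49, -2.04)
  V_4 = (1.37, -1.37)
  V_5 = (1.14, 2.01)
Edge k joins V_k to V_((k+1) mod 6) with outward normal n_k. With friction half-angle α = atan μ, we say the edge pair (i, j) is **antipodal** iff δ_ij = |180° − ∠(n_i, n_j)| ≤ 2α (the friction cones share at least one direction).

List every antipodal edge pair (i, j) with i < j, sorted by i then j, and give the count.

α = atan 0.7 = 34.99°;  2α = 69.98°
n_0 = (-0.9237, +0.3830)
n_1 = (-0.8381, -0.5455)
n_2 = (-0.2071, -0.9783)
n_3 = (+0.3389, -0.9408)
n_4 = (+0.9977, +0.0679)
n_5 = (-0.3322, +0.9432)
  (0,1): δ = 124.42°  ·
  (0,2): δ = 79.43°  ·
  (0,3): δ = 47.67°  ✓
  (0,4): δ = 26.41°  ✓
  (0,5): δ = 131.92°  ·
  (1,2): δ = 135.01°  ·
  (1,3): δ = 103.25°  ·
  (1,4): δ = 29.17°  ✓
  (1,5): δ = 76.34°  ·
  (2,3): δ = 148.24°  ·
  (2,4): δ = 74.16°  ·
  (2,5): δ = 31.35°  ✓
  (3,4): δ = 105.92°  ·
  (3,5): δ = 0.41°  ✓
  (4,5): δ = 74.49°  ·
antipodal pairs: 5

count = 5; pairs: (0,3), (0,4), (1,4), (2,5), (3,5)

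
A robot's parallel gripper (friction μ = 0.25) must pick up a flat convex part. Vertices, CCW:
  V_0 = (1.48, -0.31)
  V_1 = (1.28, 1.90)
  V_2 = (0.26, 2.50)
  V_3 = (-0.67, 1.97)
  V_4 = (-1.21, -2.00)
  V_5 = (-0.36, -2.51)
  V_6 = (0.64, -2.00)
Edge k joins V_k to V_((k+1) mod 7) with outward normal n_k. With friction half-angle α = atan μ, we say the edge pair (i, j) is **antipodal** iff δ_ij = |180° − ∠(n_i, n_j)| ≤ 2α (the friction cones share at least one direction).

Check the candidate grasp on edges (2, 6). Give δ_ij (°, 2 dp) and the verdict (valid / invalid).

α = atan 0.25 = 14.04°;  2α = 28.07°
edge 2: e_2 = (-0.93, -0.53);  n_2 = (-0.4951, +0.8688)
edge 6: e_6 = (+0.84, +1.69);  n_6 = (+0.8955, -0.4451)
∠(n_2, n_6) = 146.11°
δ = |180° − 146.11°| = 33.89°
33.89° > 2α = 28.07°  →  invalid

δ = 33.89°, invalid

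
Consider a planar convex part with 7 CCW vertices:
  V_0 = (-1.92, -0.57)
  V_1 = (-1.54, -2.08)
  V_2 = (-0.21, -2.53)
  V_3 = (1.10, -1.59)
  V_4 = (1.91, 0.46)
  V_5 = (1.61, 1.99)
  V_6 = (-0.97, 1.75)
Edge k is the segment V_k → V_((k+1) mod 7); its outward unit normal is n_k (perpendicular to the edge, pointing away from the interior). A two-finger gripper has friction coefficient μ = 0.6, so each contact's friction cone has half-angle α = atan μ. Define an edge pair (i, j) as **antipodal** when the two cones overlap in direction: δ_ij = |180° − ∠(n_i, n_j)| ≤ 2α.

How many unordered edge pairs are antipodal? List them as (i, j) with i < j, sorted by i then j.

count = 8; pairs: (0,3), (0,4), (1,4), (1,5), (2,5), (2,6), (3,6), (4,6)

α = atan 0.6 = 30.96°;  2α = 61.93°
n_0 = (-0.9698, -0.2440)
n_1 = (-0.3205, -0.9472)
n_2 = (+0.5830, -0.8125)
n_3 = (+0.9300, -0.3675)
n_4 = (+0.9813, +0.1924)
n_5 = (-0.0926, +0.9957)
n_6 = (-0.9254, +0.3789)
  (0,1): δ = 122.82°  ·
  (0,2): δ = 68.46°  ·
  (0,3): δ = 35.69°  ✓
  (0,4): δ = 3.03°  ✓
  (0,5): δ = 81.19°  ·
  (0,6): δ = 143.61°  ·
  (1,2): δ = 125.65°  ·
  (1,3): δ = 92.87°  ·
  (1,4): δ = 60.21°  ✓
  (1,5): δ = 24.01°  ✓
  (1,6): δ = 86.42°  ·
  (2,3): δ = 147.22°  ·
  (2,4): δ = 114.57°  ·
  (2,5): δ = 30.35°  ✓
  (2,6): δ = 32.07°  ✓
  (3,4): δ = 147.35°  ·
  (3,5): δ = 63.13°  ·
  (3,6): δ = 0.71°  ✓
  (4,5): δ = 95.78°  ·
  (4,6): δ = 33.36°  ✓
  (5,6): δ = 117.58°  ·
antipodal pairs: 8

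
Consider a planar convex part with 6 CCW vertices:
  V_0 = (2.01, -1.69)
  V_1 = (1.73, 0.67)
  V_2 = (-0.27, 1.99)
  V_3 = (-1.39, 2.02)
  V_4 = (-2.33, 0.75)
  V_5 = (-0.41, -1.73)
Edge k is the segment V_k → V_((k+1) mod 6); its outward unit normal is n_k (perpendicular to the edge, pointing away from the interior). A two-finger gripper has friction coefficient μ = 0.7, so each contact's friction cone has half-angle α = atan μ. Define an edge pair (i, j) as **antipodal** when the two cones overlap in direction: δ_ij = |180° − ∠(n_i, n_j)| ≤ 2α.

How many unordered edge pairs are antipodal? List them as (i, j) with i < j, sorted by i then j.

α = atan 0.7 = 34.99°;  2α = 69.98°
n_0 = (+0.9930, +0.1178)
n_1 = (+0.5508, +0.8346)
n_2 = (+0.0268, +0.9996)
n_3 = (-0.8038, +0.5949)
n_4 = (-0.7907, -0.6122)
n_5 = (+0.0165, -0.9999)
  (0,1): δ = 130.19°  ·
  (0,2): δ = 98.30°  ·
  (0,3): δ = 43.27°  ✓
  (0,4): δ = 30.98°  ✓
  (0,5): δ = 84.18°  ·
  (1,2): δ = 148.11°  ·
  (1,3): δ = 93.08°  ·
  (1,4): δ = 18.83°  ✓
  (1,5): δ = 34.37°  ✓
  (2,3): δ = 124.97°  ·
  (2,4): δ = 50.72°  ✓
  (2,5): δ = 2.48°  ✓
  (3,4): δ = 105.75°  ·
  (3,5): δ = 52.55°  ✓
  (4,5): δ = 126.80°  ·
antipodal pairs: 7

count = 7; pairs: (0,3), (0,4), (1,4), (1,5), (2,4), (2,5), (3,5)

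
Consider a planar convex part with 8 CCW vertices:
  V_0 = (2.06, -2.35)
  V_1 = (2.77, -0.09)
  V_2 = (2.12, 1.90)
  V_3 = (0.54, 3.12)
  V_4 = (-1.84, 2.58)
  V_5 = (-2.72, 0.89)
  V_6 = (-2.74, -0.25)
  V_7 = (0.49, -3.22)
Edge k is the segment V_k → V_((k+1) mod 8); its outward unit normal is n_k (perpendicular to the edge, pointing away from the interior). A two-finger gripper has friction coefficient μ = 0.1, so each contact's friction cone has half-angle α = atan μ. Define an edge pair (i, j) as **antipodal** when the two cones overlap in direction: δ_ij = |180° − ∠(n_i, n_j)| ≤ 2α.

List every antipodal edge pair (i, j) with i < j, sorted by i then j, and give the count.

count = 2; pairs: (0,4), (2,6)

α = atan 0.1 = 5.71°;  2α = 11.42°
n_0 = (+0.9540, -0.2997)
n_1 = (+0.9506, +0.3105)
n_2 = (+0.6112, +0.7915)
n_3 = (-0.2213, +0.9752)
n_4 = (-0.8870, +0.4618)
n_5 = (-0.9998, +0.0175)
n_6 = (-0.6769, -0.7361)
n_7 = (+0.4847, -0.8747)
  (0,1): δ = 144.47°  ·
  (0,2): δ = 110.23°  ·
  (0,3): δ = 59.78°  ·
  (0,4): δ = 10.07°  ✓
  (0,5): δ = 16.44°  ·
  (0,6): δ = 64.84°  ·
  (0,7): δ = 136.43°  ·
  (1,2): δ = 145.76°  ·
  (1,3): δ = 95.31°  ·
  (1,4): δ = 45.60°  ·
  (1,5): δ = 19.09°  ·
  (1,6): δ = 29.31°  ·
  (1,7): δ = 100.90°  ·
  (2,3): δ = 129.54°  ·
  (2,4): δ = 79.83°  ·
  (2,5): δ = 53.33°  ·
  (2,6): δ = 4.93°  ✓
  (2,7): δ = 66.67°  ·
  (3,4): δ = 130.29°  ·
  (3,5): δ = 103.79°  ·
  (3,6): δ = 55.38°  ·
  (3,7): δ = 16.21°  ·
  (4,5): δ = 153.50°  ·
  (4,6): δ = 105.09°  ·
  (4,7): δ = 33.50°  ·
  (5,6): δ = 131.59°  ·
  (5,7): δ = 60.00°  ·
  (6,7): δ = 108.41°  ·
antipodal pairs: 2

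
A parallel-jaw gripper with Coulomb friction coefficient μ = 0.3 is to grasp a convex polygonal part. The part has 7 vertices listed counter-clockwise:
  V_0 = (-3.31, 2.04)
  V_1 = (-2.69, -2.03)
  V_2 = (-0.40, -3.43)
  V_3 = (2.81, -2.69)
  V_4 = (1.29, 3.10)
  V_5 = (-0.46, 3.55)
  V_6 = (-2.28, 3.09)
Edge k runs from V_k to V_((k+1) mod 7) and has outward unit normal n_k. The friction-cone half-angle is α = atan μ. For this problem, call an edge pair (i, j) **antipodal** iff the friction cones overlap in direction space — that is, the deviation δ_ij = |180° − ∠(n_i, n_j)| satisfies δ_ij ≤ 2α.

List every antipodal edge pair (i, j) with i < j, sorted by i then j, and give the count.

α = atan 0.3 = 16.70°;  2α = 33.40°
n_0 = (-0.9886, -0.1506)
n_1 = (-0.5216, -0.8532)
n_2 = (+0.2246, -0.9744)
n_3 = (+0.9672, +0.2539)
n_4 = (+0.2490, +0.9685)
n_5 = (-0.2450, +0.9695)
n_6 = (-0.7139, +0.7003)
  (0,1): δ = 130.10°  ·
  (0,2): δ = 85.68°  ·
  (0,3): δ = 6.05°  ✓
  (0,4): δ = 66.92°  ·
  (0,5): δ = 95.52°  ·
  (0,6): δ = 126.89°  ·
  (1,2): δ = 135.58°  ·
  (1,3): δ = 43.85°  ·
  (1,4): δ = 17.02°  ✓
  (1,5): δ = 45.62°  ·
  (1,6): δ = 76.99°  ·
  (2,3): δ = 88.27°  ·
  (2,4): δ = 27.40°  ✓
  (2,5): δ = 1.20°  ✓
  (2,6): δ = 32.57°  ✓
  (3,4): δ = 119.13°  ·
  (3,5): δ = 90.53°  ·
  (3,6): δ = 59.16°  ·
  (4,5): δ = 151.39°  ·
  (4,6): δ = 120.03°  ·
  (5,6): δ = 148.63°  ·
antipodal pairs: 5

count = 5; pairs: (0,3), (1,4), (2,4), (2,5), (2,6)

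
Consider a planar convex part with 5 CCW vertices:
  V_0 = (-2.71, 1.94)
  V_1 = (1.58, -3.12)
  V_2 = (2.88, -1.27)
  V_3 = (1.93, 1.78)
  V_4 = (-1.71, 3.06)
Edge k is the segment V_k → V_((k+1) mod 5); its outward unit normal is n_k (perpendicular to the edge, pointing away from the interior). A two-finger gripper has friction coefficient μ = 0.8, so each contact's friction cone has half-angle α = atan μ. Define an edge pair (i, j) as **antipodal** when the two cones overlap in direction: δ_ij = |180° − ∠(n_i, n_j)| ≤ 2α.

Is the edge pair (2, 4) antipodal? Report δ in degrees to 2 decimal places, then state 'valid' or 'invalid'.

δ = 59.06°, valid

α = atan 0.8 = 38.66°;  2α = 77.32°
edge 2: e_2 = (-0.95, +3.05);  n_2 = (+0.9548, +0.2974)
edge 4: e_4 = (-1.00, -1.12);  n_4 = (-0.7459, +0.6660)
∠(n_2, n_4) = 120.94°
δ = |180° − 120.94°| = 59.06°
59.06° ≤ 2α = 77.32°  →  valid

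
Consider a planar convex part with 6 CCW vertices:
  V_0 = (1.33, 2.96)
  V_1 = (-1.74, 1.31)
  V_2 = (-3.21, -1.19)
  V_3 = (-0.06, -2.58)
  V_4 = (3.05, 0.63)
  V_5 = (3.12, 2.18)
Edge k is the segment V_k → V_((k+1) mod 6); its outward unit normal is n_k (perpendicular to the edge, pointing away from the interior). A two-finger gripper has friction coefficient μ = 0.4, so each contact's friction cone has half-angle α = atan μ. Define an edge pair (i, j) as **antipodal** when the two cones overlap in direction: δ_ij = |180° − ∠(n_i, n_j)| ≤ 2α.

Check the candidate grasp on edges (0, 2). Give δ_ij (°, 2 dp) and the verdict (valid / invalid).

α = atan 0.4 = 21.80°;  2α = 43.60°
edge 0: e_0 = (-3.07, -1.65);  n_0 = (-0.4734, +0.8808)
edge 2: e_2 = (+3.15, -1.39);  n_2 = (-0.4037, -0.9149)
∠(n_0, n_2) = 127.93°
δ = |180° − 127.93°| = 52.07°
52.07° > 2α = 43.60°  →  invalid

δ = 52.07°, invalid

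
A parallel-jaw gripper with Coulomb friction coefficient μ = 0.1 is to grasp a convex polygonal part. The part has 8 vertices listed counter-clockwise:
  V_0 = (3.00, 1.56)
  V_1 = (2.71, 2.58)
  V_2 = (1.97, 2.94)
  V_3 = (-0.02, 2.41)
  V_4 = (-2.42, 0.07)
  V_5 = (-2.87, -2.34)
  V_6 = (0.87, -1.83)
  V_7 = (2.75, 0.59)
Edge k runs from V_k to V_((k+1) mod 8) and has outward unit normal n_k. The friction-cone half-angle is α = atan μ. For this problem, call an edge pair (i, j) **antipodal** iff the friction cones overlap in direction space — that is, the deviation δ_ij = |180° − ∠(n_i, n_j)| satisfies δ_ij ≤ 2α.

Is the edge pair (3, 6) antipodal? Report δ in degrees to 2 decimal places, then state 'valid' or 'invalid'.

α = atan 0.1 = 5.71°;  2α = 11.42°
edge 3: e_3 = (-2.40, -2.34);  n_3 = (-0.6981, +0.7160)
edge 6: e_6 = (+1.88, +2.42);  n_6 = (+0.7897, -0.6135)
∠(n_3, n_6) = 172.12°
δ = |180° − 172.12°| = 7.88°
7.88° ≤ 2α = 11.42°  →  valid

δ = 7.88°, valid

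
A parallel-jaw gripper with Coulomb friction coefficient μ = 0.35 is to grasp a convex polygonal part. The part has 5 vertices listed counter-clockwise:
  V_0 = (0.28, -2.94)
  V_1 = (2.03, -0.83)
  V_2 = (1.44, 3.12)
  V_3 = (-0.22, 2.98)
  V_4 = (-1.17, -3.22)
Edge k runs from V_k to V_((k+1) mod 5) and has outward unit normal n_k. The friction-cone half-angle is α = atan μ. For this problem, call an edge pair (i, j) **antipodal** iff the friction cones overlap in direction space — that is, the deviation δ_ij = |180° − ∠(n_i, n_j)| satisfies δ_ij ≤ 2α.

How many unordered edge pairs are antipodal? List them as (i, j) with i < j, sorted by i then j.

count = 3; pairs: (0,3), (1,3), (2,4)

α = atan 0.35 = 19.29°;  2α = 38.58°
n_0 = (+0.7697, -0.6384)
n_1 = (+0.9890, +0.1477)
n_2 = (-0.0840, +0.9965)
n_3 = (-0.9885, +0.1515)
n_4 = (+0.1896, -0.9819)
  (0,1): δ = 131.83°  ·
  (0,2): δ = 45.51°  ·
  (0,3): δ = 30.96°  ✓
  (0,4): δ = 140.60°  ·
  (1,2): δ = 93.67°  ·
  (1,3): δ = 17.21°  ✓
  (1,4): δ = 92.43°  ·
  (2,3): δ = 103.53°  ·
  (2,4): δ = 6.11°  ✓
  (3,4): δ = 70.36°  ·
antipodal pairs: 3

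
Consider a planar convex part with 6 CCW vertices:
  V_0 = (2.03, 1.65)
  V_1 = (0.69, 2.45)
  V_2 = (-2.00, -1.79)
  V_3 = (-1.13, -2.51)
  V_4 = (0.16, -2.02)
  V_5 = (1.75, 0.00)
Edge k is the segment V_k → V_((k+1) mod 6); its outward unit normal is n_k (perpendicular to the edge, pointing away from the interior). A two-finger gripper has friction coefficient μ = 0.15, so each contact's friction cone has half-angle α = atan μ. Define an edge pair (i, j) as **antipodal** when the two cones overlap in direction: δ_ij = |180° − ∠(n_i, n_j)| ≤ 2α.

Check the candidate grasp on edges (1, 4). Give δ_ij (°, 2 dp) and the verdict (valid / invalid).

α = atan 0.15 = 8.53°;  2α = 17.06°
edge 1: e_1 = (-2.69, -4.24);  n_1 = (-0.8444, +0.5357)
edge 4: e_4 = (+1.59, +2.02);  n_4 = (+0.7858, -0.6185)
∠(n_1, n_4) = 174.19°
δ = |180° − 174.19°| = 5.81°
5.81° ≤ 2α = 17.06°  →  valid

δ = 5.81°, valid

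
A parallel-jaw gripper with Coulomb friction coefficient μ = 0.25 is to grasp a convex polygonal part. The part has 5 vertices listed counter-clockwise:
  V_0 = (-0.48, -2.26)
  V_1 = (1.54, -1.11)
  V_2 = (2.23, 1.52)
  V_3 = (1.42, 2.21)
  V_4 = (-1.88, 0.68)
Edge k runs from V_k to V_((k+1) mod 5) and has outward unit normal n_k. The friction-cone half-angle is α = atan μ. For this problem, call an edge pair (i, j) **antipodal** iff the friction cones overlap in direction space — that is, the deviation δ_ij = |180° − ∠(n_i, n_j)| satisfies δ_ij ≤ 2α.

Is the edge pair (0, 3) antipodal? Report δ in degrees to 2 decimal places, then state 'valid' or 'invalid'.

α = atan 0.25 = 14.04°;  2α = 28.07°
edge 0: e_0 = (+2.02, +1.15);  n_0 = (+0.4947, -0.8690)
edge 3: e_3 = (-3.30, -1.53);  n_3 = (-0.4206, +0.9072)
∠(n_0, n_3) = 175.22°
δ = |180° − 175.22°| = 4.78°
4.78° ≤ 2α = 28.07°  →  valid

δ = 4.78°, valid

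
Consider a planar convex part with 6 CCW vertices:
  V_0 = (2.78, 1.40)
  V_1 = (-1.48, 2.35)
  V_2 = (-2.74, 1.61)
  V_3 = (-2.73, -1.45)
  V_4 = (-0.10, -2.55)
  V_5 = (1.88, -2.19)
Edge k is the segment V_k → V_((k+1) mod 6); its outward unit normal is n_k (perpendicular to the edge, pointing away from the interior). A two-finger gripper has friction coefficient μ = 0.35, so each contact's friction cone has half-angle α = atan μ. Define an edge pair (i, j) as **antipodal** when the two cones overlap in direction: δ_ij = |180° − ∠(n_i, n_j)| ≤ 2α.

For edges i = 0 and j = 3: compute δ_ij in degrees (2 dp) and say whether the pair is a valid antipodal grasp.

δ = 10.13°, valid

α = atan 0.35 = 19.29°;  2α = 38.58°
edge 0: e_0 = (-4.26, +0.95);  n_0 = (+0.2177, +0.9760)
edge 3: e_3 = (+2.63, -1.10);  n_3 = (-0.3859, -0.9226)
∠(n_0, n_3) = 169.87°
δ = |180° − 169.87°| = 10.13°
10.13° ≤ 2α = 38.58°  →  valid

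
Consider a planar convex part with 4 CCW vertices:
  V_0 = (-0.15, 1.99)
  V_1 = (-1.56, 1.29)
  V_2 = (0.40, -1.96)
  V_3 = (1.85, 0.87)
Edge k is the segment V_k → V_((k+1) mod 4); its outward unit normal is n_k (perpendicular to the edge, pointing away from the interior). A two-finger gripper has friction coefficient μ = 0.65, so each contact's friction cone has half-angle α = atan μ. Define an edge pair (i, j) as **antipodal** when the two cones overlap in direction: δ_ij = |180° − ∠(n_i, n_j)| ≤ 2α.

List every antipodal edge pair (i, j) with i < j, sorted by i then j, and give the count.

count = 3; pairs: (0,2), (1,2), (1,3)

α = atan 0.65 = 33.02°;  2α = 66.05°
n_0 = (-0.4447, +0.8957)
n_1 = (-0.8563, -0.5164)
n_2 = (+0.8900, -0.4560)
n_3 = (+0.4886, +0.8725)
  (0,1): δ = 85.31°  ·
  (0,2): δ = 36.47°  ✓
  (0,3): δ = 124.35°  ·
  (1,2): δ = 58.22°  ✓
  (1,3): δ = 29.66°  ✓
  (2,3): δ = 92.12°  ·
antipodal pairs: 3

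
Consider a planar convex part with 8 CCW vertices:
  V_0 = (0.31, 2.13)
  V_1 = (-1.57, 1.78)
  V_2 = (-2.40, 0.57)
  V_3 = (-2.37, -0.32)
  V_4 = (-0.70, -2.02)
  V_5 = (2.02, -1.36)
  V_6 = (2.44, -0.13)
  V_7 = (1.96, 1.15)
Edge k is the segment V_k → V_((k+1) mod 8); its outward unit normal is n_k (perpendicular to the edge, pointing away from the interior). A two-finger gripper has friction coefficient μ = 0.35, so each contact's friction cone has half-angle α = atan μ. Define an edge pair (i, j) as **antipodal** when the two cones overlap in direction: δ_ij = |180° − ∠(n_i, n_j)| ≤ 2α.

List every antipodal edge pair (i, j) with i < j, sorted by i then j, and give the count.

α = atan 0.35 = 19.29°;  2α = 38.58°
n_0 = (-0.1830, +0.9831)
n_1 = (-0.8246, +0.5657)
n_2 = (-0.9994, -0.0337)
n_3 = (-0.7134, -0.7008)
n_4 = (+0.2358, -0.9718)
n_5 = (+0.9463, -0.3231)
n_6 = (+0.9363, +0.3511)
n_7 = (+0.5107, +0.8598)
  (0,1): δ = 134.99°  ·
  (0,2): δ = 98.62°  ·
  (0,3): δ = 56.06°  ·
  (0,4): δ = 3.09°  ✓
  (0,5): δ = 60.60°  ·
  (0,6): δ = 100.01°  ·
  (0,7): δ = 138.75°  ·
  (1,2): δ = 143.62°  ·
  (1,3): δ = 101.06°  ·
  (1,4): δ = 41.91°  ·
  (1,5): δ = 15.60°  ✓
  (1,6): δ = 55.00°  ·
  (1,7): δ = 93.74°  ·
  (2,3): δ = 137.44°  ·
  (2,4): δ = 78.29°  ·
  (2,5): δ = 20.78°  ✓
  (2,6): δ = 18.63°  ✓
  (2,7): δ = 57.36°  ·
  (3,4): δ = 120.85°  ·
  (3,5): δ = 63.34°  ·
  (3,6): δ = 23.93°  ✓
  (3,7): δ = 14.80°  ✓
  (4,5): δ = 122.49°  ·
  (4,6): δ = 83.08°  ·
  (4,7): δ = 44.35°  ·
  (5,6): δ = 140.59°  ·
  (5,7): δ = 101.85°  ·
  (6,7): δ = 141.26°  ·
antipodal pairs: 6

count = 6; pairs: (0,4), (1,5), (2,5), (2,6), (3,6), (3,7)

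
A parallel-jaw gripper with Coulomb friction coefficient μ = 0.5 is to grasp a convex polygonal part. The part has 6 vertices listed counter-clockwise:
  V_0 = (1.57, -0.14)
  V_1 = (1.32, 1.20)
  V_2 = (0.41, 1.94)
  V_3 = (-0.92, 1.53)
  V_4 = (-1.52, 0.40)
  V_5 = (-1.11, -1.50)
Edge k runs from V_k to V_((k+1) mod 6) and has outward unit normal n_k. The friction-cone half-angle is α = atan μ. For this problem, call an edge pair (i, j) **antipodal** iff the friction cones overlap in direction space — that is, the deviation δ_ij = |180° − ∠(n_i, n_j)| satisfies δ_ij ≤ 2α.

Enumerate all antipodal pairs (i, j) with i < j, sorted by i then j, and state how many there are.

α = atan 0.5 = 26.57°;  2α = 53.13°
n_0 = (+0.9830, +0.1834)
n_1 = (+0.6309, +0.7759)
n_2 = (-0.2946, +0.9556)
n_3 = (-0.8832, +0.4690)
n_4 = (-0.9775, -0.2109)
n_5 = (+0.4525, -0.8917)
  (0,1): δ = 139.69°  ·
  (0,2): δ = 83.44°  ·
  (0,3): δ = 38.54°  ✓
  (0,4): δ = 1.61°  ✓
  (0,5): δ = 106.34°  ·
  (1,2): δ = 123.75°  ·
  (1,3): δ = 78.85°  ·
  (1,4): δ = 38.71°  ✓
  (1,5): δ = 66.02°  ·
  (2,3): δ = 135.10°  ·
  (2,4): δ = 94.96°  ·
  (2,5): δ = 9.77°  ✓
  (3,4): δ = 139.86°  ·
  (3,5): δ = 35.13°  ✓
  (4,5): δ = 75.27°  ·
antipodal pairs: 5

count = 5; pairs: (0,3), (0,4), (1,4), (2,5), (3,5)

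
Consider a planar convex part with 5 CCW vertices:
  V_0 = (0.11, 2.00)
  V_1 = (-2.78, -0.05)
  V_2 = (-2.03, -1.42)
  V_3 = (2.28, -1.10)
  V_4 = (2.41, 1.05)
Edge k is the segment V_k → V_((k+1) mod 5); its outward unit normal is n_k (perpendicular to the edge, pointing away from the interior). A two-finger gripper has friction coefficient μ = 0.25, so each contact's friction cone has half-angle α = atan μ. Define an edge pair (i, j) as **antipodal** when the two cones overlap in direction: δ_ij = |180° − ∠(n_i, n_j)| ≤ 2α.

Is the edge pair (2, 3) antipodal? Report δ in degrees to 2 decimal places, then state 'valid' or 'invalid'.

δ = 97.71°, invalid

α = atan 0.25 = 14.04°;  2α = 28.07°
edge 2: e_2 = (+4.31, +0.32);  n_2 = (+0.0740, -0.9973)
edge 3: e_3 = (+0.13, +2.15);  n_3 = (+0.9982, -0.0604)
∠(n_2, n_3) = 82.29°
δ = |180° − 82.29°| = 97.71°
97.71° > 2α = 28.07°  →  invalid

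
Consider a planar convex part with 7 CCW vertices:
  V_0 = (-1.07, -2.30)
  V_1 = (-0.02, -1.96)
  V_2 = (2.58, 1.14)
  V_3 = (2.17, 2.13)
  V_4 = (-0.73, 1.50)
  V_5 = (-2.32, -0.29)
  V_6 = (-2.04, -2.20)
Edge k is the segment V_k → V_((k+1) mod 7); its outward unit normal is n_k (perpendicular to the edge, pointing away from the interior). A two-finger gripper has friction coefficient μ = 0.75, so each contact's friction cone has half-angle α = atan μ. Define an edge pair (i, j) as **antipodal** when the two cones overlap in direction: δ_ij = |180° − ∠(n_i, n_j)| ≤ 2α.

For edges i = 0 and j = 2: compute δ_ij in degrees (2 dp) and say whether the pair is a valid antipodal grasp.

α = atan 0.75 = 36.87°;  2α = 73.74°
edge 0: e_0 = (+1.05, +0.34);  n_0 = (+0.3081, -0.9514)
edge 2: e_2 = (-0.41, +0.99);  n_2 = (+0.9239, +0.3826)
∠(n_0, n_2) = 94.55°
δ = |180° − 94.55°| = 85.45°
85.45° > 2α = 73.74°  →  invalid

δ = 85.45°, invalid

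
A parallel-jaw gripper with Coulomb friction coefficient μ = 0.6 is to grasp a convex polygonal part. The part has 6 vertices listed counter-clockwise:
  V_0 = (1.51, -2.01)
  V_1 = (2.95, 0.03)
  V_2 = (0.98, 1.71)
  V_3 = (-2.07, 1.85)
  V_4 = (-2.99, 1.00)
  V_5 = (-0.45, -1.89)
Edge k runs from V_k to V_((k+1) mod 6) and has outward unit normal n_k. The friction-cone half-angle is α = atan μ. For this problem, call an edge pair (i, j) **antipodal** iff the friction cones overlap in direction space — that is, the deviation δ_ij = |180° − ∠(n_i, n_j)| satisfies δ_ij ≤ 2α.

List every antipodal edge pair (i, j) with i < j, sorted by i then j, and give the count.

α = atan 0.6 = 30.96°;  2α = 61.93°
n_0 = (+0.8170, -0.5767)
n_1 = (+0.6489, +0.7609)
n_2 = (+0.0459, +0.9989)
n_3 = (-0.6786, +0.7345)
n_4 = (-0.7511, -0.6602)
n_5 = (-0.0611, -0.9981)
  (0,1): δ = 95.24°  ·
  (0,2): δ = 57.41°  ✓
  (0,3): δ = 12.05°  ✓
  (0,4): δ = 76.53°  ·
  (0,5): δ = 121.71°  ·
  (1,2): δ = 142.17°  ·
  (1,3): δ = 96.81°  ·
  (1,4): δ = 8.23°  ✓
  (1,5): δ = 36.95°  ✓
  (2,3): δ = 134.64°  ·
  (2,4): δ = 46.06°  ✓
  (2,5): δ = 0.88°  ✓
  (3,4): δ = 91.42°  ·
  (3,5): δ = 46.24°  ✓
  (4,5): δ = 134.82°  ·
antipodal pairs: 7

count = 7; pairs: (0,2), (0,3), (1,4), (1,5), (2,4), (2,5), (3,5)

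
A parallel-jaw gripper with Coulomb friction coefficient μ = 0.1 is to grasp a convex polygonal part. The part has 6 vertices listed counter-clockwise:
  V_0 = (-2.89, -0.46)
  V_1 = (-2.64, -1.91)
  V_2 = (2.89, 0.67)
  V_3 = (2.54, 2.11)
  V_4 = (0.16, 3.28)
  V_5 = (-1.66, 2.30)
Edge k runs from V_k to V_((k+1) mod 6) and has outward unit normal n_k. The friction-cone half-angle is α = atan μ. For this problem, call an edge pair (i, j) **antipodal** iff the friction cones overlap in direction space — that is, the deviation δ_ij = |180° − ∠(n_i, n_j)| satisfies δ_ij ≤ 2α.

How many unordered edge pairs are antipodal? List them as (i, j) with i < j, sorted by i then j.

count = 2; pairs: (0,2), (1,4)

α = atan 0.1 = 5.71°;  2α = 11.42°
n_0 = (-0.9855, -0.1699)
n_1 = (+0.4228, -0.9062)
n_2 = (+0.9717, +0.2362)
n_3 = (+0.4412, +0.8974)
n_4 = (-0.4741, +0.8805)
n_5 = (-0.9134, +0.4071)
  (0,1): δ = 74.77°  ·
  (0,2): δ = 3.88°  ✓
  (0,3): δ = 54.04°  ·
  (0,4): δ = 108.52°  ·
  (0,5): δ = 146.20°  ·
  (1,2): δ = 101.35°  ·
  (1,3): δ = 51.19°  ·
  (1,4): δ = 3.29°  ✓
  (1,5): δ = 40.97°  ·
  (2,3): δ = 129.84°  ·
  (2,4): δ = 75.36°  ·
  (2,5): δ = 37.68°  ·
  (3,4): δ = 125.52°  ·
  (3,5): δ = 87.84°  ·
  (4,5): δ = 142.32°  ·
antipodal pairs: 2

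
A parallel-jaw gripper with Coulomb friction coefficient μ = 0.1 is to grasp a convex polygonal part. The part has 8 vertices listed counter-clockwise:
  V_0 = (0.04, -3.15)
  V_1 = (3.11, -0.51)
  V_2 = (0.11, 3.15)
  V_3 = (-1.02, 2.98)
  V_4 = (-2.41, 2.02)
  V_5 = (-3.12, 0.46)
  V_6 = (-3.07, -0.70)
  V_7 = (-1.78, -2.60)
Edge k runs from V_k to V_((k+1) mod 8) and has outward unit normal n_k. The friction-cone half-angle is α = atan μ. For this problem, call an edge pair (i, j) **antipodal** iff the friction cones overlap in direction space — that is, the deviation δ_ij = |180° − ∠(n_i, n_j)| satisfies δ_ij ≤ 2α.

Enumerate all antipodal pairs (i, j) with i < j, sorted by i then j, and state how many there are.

count = 2; pairs: (0,3), (1,6)

α = atan 0.1 = 5.71°;  2α = 11.42°
n_0 = (+0.6520, -0.7582)
n_1 = (+0.7734, +0.6339)
n_2 = (-0.1488, +0.9889)
n_3 = (-0.5683, +0.8228)
n_4 = (-0.9102, +0.4142)
n_5 = (-0.9991, -0.0431)
n_6 = (-0.8273, -0.5617)
n_7 = (-0.2893, -0.9572)
  (0,1): δ = 91.35°  ·
  (0,2): δ = 32.14°  ·
  (0,3): δ = 6.06°  ✓
  (0,4): δ = 24.83°  ·
  (0,5): δ = 51.77°  ·
  (0,6): δ = 83.48°  ·
  (0,7): δ = 122.49°  ·
  (1,2): δ = 120.78°  ·
  (1,3): δ = 94.71°  ·
  (1,4): δ = 63.81°  ·
  (1,5): δ = 36.87°  ·
  (1,6): δ = 5.17°  ✓
  (1,7): δ = 33.84°  ·
  (2,3): δ = 153.92°  ·
  (2,4): δ = 123.03°  ·
  (2,5): δ = 96.09°  ·
  (2,6): δ = 64.38°  ·
  (2,7): δ = 25.37°  ·
  (3,4): δ = 149.10°  ·
  (3,5): δ = 122.16°  ·
  (3,6): δ = 90.46°  ·
  (3,7): δ = 51.45°  ·
  (4,5): δ = 153.06°  ·
  (4,6): δ = 121.35°  ·
  (4,7): δ = 82.34°  ·
  (5,6): δ = 148.29°  ·
  (5,7): δ = 109.28°  ·
  (6,7): δ = 140.99°  ·
antipodal pairs: 2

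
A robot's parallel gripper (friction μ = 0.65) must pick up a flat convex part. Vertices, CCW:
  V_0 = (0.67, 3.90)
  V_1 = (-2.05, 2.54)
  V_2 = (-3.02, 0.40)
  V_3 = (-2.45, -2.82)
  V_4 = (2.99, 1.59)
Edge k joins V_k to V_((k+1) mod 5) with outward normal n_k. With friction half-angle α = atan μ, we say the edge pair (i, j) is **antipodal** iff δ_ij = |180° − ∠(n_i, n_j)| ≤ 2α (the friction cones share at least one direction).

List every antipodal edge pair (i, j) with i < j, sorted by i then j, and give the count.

α = atan 0.65 = 33.02°;  2α = 66.05°
n_0 = (-0.4472, +0.8944)
n_1 = (-0.9108, +0.4128)
n_2 = (-0.9847, -0.1743)
n_3 = (+0.6297, -0.7768)
n_4 = (+0.7056, +0.7086)
  (0,1): δ = 140.95°  ·
  (0,2): δ = 106.53°  ·
  (0,3): δ = 12.47°  ✓
  (0,4): δ = 108.56°  ·
  (1,2): δ = 145.58°  ·
  (1,3): δ = 26.59°  ✓
  (1,4): δ = 69.51°  ·
  (2,3): δ = 61.01°  ✓
  (2,4): δ = 35.09°  ✓
  (3,4): δ = 83.91°  ·
antipodal pairs: 4

count = 4; pairs: (0,3), (1,3), (2,3), (2,4)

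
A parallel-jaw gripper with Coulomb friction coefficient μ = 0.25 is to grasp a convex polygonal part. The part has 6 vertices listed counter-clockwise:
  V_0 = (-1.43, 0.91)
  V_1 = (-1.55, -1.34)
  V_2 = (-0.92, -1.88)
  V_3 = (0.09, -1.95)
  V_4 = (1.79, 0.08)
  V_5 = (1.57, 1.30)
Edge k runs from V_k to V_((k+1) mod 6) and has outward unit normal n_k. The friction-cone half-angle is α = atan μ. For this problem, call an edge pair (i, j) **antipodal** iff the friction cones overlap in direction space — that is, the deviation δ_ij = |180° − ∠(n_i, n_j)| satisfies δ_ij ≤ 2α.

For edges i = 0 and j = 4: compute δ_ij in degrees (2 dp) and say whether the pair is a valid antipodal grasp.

α = atan 0.25 = 14.04°;  2α = 28.07°
edge 0: e_0 = (-0.12, -2.25);  n_0 = (-0.9986, +0.0533)
edge 4: e_4 = (-0.22, +1.22);  n_4 = (+0.9841, +0.1775)
∠(n_0, n_4) = 166.72°
δ = |180° − 166.72°| = 13.28°
13.28° ≤ 2α = 28.07°  →  valid

δ = 13.28°, valid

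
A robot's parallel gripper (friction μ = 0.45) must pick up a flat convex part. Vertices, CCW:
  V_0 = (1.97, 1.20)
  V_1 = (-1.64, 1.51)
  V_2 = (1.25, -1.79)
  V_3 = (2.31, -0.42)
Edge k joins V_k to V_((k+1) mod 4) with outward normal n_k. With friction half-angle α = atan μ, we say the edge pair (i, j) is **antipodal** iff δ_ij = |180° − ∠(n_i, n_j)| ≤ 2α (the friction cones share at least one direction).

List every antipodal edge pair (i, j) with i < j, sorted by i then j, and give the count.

α = atan 0.45 = 24.23°;  2α = 48.46°
n_0 = (+0.0856, +0.9963)
n_1 = (-0.7523, -0.6588)
n_2 = (+0.7909, -0.6119)
n_3 = (+0.9787, +0.2054)
  (0,1): δ = 43.88°  ✓
  (0,2): δ = 57.18°  ·
  (0,3): δ = 106.76°  ·
  (1,2): δ = 78.94°  ·
  (1,3): δ = 29.36°  ✓
  (2,3): δ = 130.42°  ·
antipodal pairs: 2

count = 2; pairs: (0,1), (1,3)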